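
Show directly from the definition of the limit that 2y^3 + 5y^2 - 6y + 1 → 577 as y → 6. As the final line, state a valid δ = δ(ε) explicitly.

δ = min(1, ε/313)

Let ε > 0. We want δ > 0 such that 0 < |y − 6| < δ implies |(2y^3 + 5y^2 - 6y + 1) − 577| < ε.
(2y^3 + 5y^2 - 6y + 1) − 577 = 2y^3 + 5y^2 - 6y - 576 = (y − 6)(2y^2 + 17y + 96).
So |(2y^3 + 5y^2 - 6y + 1) − 577| = |y − 6|·|2y^2 + 17y + 96|.
Require δ ≤ 1. Then |y − 6| < 1 gives |y| < 7, and by the triangle inequality |2y^2 + 17y + 96| ≤ 2·7^2 + 17·7 + 96 = 313.
Hence |(2y^3 + 5y^2 - 6y + 1) − 577| ≤ 313|y − 6| < ε provided |y − 6| < ε/313.
Take δ = min(1, ε/313). Then 0 < |y − 6| < δ gives both |y − 6| < 1 and |y − 6| < ε/313, so |(2y^3 + 5y^2 - 6y + 1) − 577| < ε.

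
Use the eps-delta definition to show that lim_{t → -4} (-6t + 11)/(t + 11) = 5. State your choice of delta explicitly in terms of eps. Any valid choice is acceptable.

delta = min(7/2, (7/22)eps)

Suppose eps > 0. We want delta > 0 with 0 < |t + 4| < delta ⇒ |(-6t + 11)/(t + 11) − 5| < eps.
Combining over a common denominator, (-6t + 11)/(t + 11) − 5 = [(-6t + 11)·7 − 35·(t + 11)] / [7·(t + 11)] = -77(t + 4) / (7(t + 11)).
So |(-6t + 11)/(t + 11) − 5| = 77|t + 4| / (7·|t + 11|).
Require delta ≤ 7/2, so |t + 11| ≥ |7| − |t + 4| > 7 − 7/2 = 7/2.
Hence |(-6t + 11)/(t + 11) − 5| < 77|t + 4|/(7·(7/2)) = (22/7)|t + 4|, which is < eps once |t + 4| < (7/22)eps.
Take delta = min(7/2, (7/22)eps). Then 0 < |t + 4| < delta forces both bounds, so |(-6t + 11)/(t + 11) − 5| < eps.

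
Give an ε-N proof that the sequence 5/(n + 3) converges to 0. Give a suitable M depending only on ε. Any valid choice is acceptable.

M = 5/ε

Let ε > 0 be given. For n ≥ 1, |5/(n + 3) − 0| = 5/(n + 3) ≤ 5/n.
We need 5/n < ε, i.e. n > 5/ε.
Take M = 5/ε. If n > M then |5/(n + 3)| ≤ 5/n < ε.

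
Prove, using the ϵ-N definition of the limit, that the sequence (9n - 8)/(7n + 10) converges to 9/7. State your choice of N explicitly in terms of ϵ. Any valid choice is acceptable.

N = (146/49)/ϵ

Let ϵ > 0. For n ≥ 1, |(9n - 8)/(7n + 10) − (9/7)| = |-146|/(7(7n + 10)) = 146/(7(7n + 10)).
Since 7n + 10 ≥ 7n for n ≥ 1, this is ≤ 146/(7·7n) = (146/49)/n.
So |(9n - 8)/(7n + 10) − (9/7)| < ϵ whenever n > (146/49)/ϵ.
Take N = (146/49)/ϵ. If n > N then |(9n - 8)/(7n + 10) − (9/7)| ≤ (146/49)/n < ϵ.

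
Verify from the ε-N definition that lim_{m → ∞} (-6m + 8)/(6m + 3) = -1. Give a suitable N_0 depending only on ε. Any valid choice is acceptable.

Let ε > 0 be given. For m ≥ 1, |(-6m + 8)/(6m + 3) + 1| = |66|/(6(6m + 3)) = 66/(6(6m + 3)).
Since 6m + 3 ≥ 6m for m ≥ 1, this is ≤ 66/(6·6m) = (11/6)/m.
So |(-6m + 8)/(6m + 3) + 1| < ε whenever m > (11/6)/ε.
Take N_0 = (11/6)/ε. If m > N_0 then |(-6m + 8)/(6m + 3) + 1| ≤ (11/6)/m < ε.

N_0 = (11/6)/ε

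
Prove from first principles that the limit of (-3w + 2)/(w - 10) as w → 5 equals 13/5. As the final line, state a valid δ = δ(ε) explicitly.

δ = min(5/2, (25/56)ε)

Fix ε > 0. We want δ > 0 with 0 < |w − 5| < δ ⇒ |(-3w + 2)/(w - 10) − (13/5)| < ε.
Combining over a common denominator, (-3w + 2)/(w - 10) − (13/5) = [(-3w + 2)·(-5) − (-13)·(w - 10)] / [(-5)·(w - 10)] = 28(w − 5) / ((-5)(w - 10)).
So |(-3w + 2)/(w - 10) − (13/5)| = 28|w − 5| / (5·|w − 10|).
Require δ ≤ 5/2, so |w − 10| ≥ |-5| − |w − 5| > 5 − 5/2 = 5/2.
Hence |(-3w + 2)/(w - 10) − (13/5)| < 28|w − 5|/(5·(5/2)) = (56/25)|w − 5|, which is < ε once |w − 5| < (25/56)ε.
Take δ = min(5/2, (25/56)ε). Then 0 < |w − 5| < δ forces both bounds, so |(-3w + 2)/(w - 10) − (13/5)| < ε.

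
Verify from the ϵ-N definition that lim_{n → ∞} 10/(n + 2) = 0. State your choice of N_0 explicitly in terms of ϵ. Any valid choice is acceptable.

N_0 = 10/ϵ

Let ϵ > 0. For n ≥ 1, |10/(n + 2) − 0| = 10/(n + 2) ≤ 10/n.
We need 10/n < ϵ, i.e. n > 10/ϵ.
Take N_0 = 10/ϵ. If n > N_0 then |10/(n + 2)| ≤ 10/n < ϵ.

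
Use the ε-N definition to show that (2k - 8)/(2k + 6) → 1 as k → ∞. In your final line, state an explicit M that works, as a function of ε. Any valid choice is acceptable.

Fix ε > 0. For k ≥ 1, |(2k - 8)/(2k + 6) − 1| = |-28|/(2(2k + 6)) = 28/(2(2k + 6)).
Since 2k + 6 ≥ 2k for k ≥ 1, this is ≤ 28/(2·2k) = 7/k.
So |(2k - 8)/(2k + 6) − 1| < ε whenever k > 7/ε.
Take M = 7/ε. If k > M then |(2k - 8)/(2k + 6) − 1| ≤ 7/k < ε.

M = 7/ε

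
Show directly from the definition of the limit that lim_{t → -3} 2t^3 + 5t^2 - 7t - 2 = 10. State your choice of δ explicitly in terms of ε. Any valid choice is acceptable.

Fix ε > 0. We want δ > 0 such that 0 < |t + 3| < δ implies |(2t^3 + 5t^2 - 7t - 2) − 10| < ε.
(2t^3 + 5t^2 - 7t - 2) − 10 = 2t^3 + 5t^2 - 7t - 12 = (t + 3)(2t^2 - t - 4).
So |(2t^3 + 5t^2 - 7t - 2) − 10| = |t + 3|·|2t^2 - t - 4|.
Assume first that |t + 3| < 1, so |t| < 4. Then |2t^2 - t - 4| ≤ 2·4^2 + 4 + 4 = 40.
Hence |(2t^3 + 5t^2 - 7t - 2) − 10| ≤ 40|t + 3| < ε provided |t + 3| < ε/40.
Take δ = min(1, ε/40). Then 0 < |t + 3| < δ gives both |t + 3| < 1 and |t + 3| < ε/40, so |(2t^3 + 5t^2 - 7t - 2) − 10| < ε.

δ = min(1, ε/40)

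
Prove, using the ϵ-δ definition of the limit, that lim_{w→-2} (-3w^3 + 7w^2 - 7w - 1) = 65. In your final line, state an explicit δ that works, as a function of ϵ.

Let ϵ > 0 be given. We want δ > 0 such that 0 < |w + 2| < δ implies |(-3w^3 + 7w^2 - 7w - 1) − 65| < ϵ.
(-3w^3 + 7w^2 - 7w - 1) − 65 = -3w^3 + 7w^2 - 7w - 66 = (w + 2)(-3w^2 + 13w - 33).
So |(-3w^3 + 7w^2 - 7w - 1) − 65| = |w + 2|·|-3w^2 + 13w - 33|.
Require δ ≤ 1. Then |w + 2| < 1 gives |w| < 3, and by the triangle inequality |-3w^2 + 13w - 33| ≤ 3·3^2 + 13·3 + 33 = 99.
Hence |(-3w^3 + 7w^2 - 7w - 1) − 65| ≤ 99|w + 2| < ϵ provided |w + 2| < ϵ/99.
Choosing δ = min(1, ϵ/99) ensures both conditions, hence |(-3w^3 + 7w^2 - 7w - 1) − 65| < ϵ.

δ = min(1, ϵ/99)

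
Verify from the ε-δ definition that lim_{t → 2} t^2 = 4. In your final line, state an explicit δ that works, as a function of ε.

δ = min(2, ε/6)

Let ε > 0. We seek δ > 0 with 0 < |t − 2| < δ ⇒ |t^2 − 4| < ε.
Factor: t^2 − 4 = (t − 2)(t + 2), so |t^2 − 4| = |t − 2|·|t + 2|.
Impose δ ≤ 2 so that |t| < 4; then |t + 2| ≤ 6.
Hence |t^2 − 4| ≤ 6|t − 2|, which is < ε once |t − 2| < ε/6.
Take δ = min(2, ε/6). If 0 < |t − 2| < δ then both bounds hold and |t^2 − 4| ≤ 6|t − 2| < 6·(ε/6) = ε.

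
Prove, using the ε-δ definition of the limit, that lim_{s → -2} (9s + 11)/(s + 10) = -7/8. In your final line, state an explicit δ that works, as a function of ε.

δ = min(4, (32/79)ε)

Fix ε > 0. We want δ > 0 with 0 < |s + 2| < δ ⇒ |(9s + 11)/(s + 10) + 7/8| < ε.
Combining over a common denominator, (9s + 11)/(s + 10) + 7/8 = [(9s + 11)·8 − (-7)·(s + 10)] / [8·(s + 10)] = 79(s + 2) / (8(s + 10)).
So |(9s + 11)/(s + 10) + 7/8| = 79|s + 2| / (8·|s + 10|).
Require δ ≤ 4, so |s + 10| ≥ |8| − |s + 2| > 8 − 4 = 4.
Hence |(9s + 11)/(s + 10) + 7/8| < 79|s + 2|/(8·4) = (79/32)|s + 2|, which is < ε once |s + 2| < (32/79)ε.
Take δ = min(4, (32/79)ε). Then 0 < |s + 2| < δ forces both bounds, so |(9s + 11)/(s + 10) + 7/8| < ε.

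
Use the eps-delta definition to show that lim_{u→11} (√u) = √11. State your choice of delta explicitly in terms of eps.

Let eps > 0. We want delta > 0 such that 0 < |u − 11| < delta implies |√u − √11| < eps.
Multiplying by the conjugate, |√u − √11| = |u − 11|/(√u + √11).
Restrict delta ≤ 11 so that |u − 11| < 11 forces u > 0, and then √u + √11 > √11.
Hence |√u − √11| < |u − 11|/√11, which is < eps once |u − 11| < √11·eps.
Take delta = min(11, √11·eps). If 0 < |u − 11| < delta then u > 0 and |√u − √11| < |u − 11|/√11 < eps.

delta = min(11, √11·eps)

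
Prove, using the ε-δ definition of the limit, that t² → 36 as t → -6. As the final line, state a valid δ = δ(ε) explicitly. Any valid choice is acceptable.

Let ε > 0 be given. We seek δ > 0 with 0 < |t + 6| < δ ⇒ |t² − 36| < ε.
Factor: t² − 36 = (t + 6)(t - 6), so |t² − 36| = |t + 6|·|t - 6|.
Restrict δ ≤ 1. Then |t + 6| < 1 gives |t| < 7, so by the triangle inequality |t - 6| ≤ 7 + 6 = 13.
Hence |t² − 36| ≤ 13|t + 6|, which is < ε once |t + 6| < ε/13.
Take δ = min(1, ε/13). If 0 < |t + 6| < δ then both bounds hold and |t² − 36| ≤ 13|t + 6| < 13·(ε/13) = ε.

δ = min(1, ε/13)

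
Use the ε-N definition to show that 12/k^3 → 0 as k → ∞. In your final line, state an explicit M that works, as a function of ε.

M = (12/ε)^{1/3}

Let ε > 0. For k ≥ 1, |12/k^3 − 0| = 12/k^3.
12/k^3 < ε ⇔ k^3 > 12/ε ⇔ k > (12/ε)^{1/3}.
Take M = (12/ε)^{1/3}. Then k > M implies 12/k^3 < ε.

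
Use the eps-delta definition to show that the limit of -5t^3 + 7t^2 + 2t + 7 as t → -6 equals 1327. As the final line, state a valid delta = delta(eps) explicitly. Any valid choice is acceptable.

Let eps > 0. We want delta > 0 such that 0 < |t + 6| < delta implies |(-5t^3 + 7t^2 + 2t + 7) − 1327| < eps.
(-5t^3 + 7t^2 + 2t + 7) − 1327 = -5t^3 + 7t^2 + 2t - 1320 = (t + 6)(-5t^2 + 37t - 220).
So |(-5t^3 + 7t^2 + 2t + 7) − 1327| = |t + 6|·|-5t^2 + 37t - 220|.
Require delta ≤ 1. Then |t + 6| < 1 gives |t| < 7, and by the triangle inequality |-5t^2 + 37t - 220| ≤ 5·7^2 + 37·7 + 220 = 724.
Hence |(-5t^3 + 7t^2 + 2t + 7) − 1327| ≤ 724|t + 6| < eps provided |t + 6| < eps/724.
Choosing delta = min(1, eps/724) ensures both conditions, hence |(-5t^3 + 7t^2 + 2t + 7) − 1327| < eps.

delta = min(1, eps/724)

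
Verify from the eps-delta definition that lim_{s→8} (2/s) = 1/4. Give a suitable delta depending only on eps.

delta = min(4, 16eps)

Let eps > 0 be given. We seek delta > 0 such that 0 < |s − 8| < delta implies |2/s − (1/4)| < eps.
|2/s − (1/4)| = 2·|8 − s|/(8·|s|) = 2|s − 8|/(8|s|).
Require delta ≤ 4 so that |s| > 8 − 4 = 4, hence 8|s| > 32.
Then |2/s − (1/4)| < 2|s − 8|/32, which is < eps when |s − 8| < 16eps.
Take delta = min(4, 16eps). Then 0 < |s − 8| < delta gives both |s − 8| < 4 and |s − 8| < 16eps, so |2/s − (1/4)| < eps.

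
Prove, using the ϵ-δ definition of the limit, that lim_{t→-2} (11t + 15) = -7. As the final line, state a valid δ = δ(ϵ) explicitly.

Let ϵ > 0. We need δ > 0 so that 0 < |t + 2| < δ implies |(11t + 15) + 7| < ϵ.
Since (11t + 15) + 7 = 11(t + 2), we have |(11t + 15) + 7| = 11|t + 2|.
Thus it suffices that |t + 2| < ϵ/11.
Choosing δ = ϵ/11 gives |(11t + 15) + 7| = 11|t + 2| < ϵ whenever |t + 2| < δ.

δ = ϵ/11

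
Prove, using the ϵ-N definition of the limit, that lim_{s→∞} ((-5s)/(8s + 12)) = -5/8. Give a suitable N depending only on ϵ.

Let ϵ > 0. We seek N > 0 such that s > N implies |(-5s)/(8s + 12) + 5/8| < ϵ.
(-5s)/(8s + 12) + 5/8 = (8(-5s) − (-5)(8s + 12)) / (8(8s + 12)) = 60/(8(8s + 12)).
For s > 0 we have 8s + 12 > 8s, so |(-5s)/(8s + 12) + 5/8| = 60/(8(8s + 12)) < 60/(8·8s) = (15/16)/s.
Thus |(-5s)/(8s + 12) + 5/8| < ϵ whenever s > (15/16)/ϵ.
Take N = (15/16)/ϵ. If s > N then |(-5s)/(8s + 12) + 5/8| < (15/16)/s < ϵ.

N = (15/16)/ϵ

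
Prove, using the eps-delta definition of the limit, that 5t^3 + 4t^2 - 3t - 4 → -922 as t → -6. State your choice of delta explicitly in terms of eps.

Suppose eps > 0. We want delta > 0 such that 0 < |t + 6| < delta implies |(5t^3 + 4t^2 - 3t - 4) + 922| < eps.
(5t^3 + 4t^2 - 3t - 4) + 922 = 5t^3 + 4t^2 - 3t + 918 = (t + 6)(5t^2 - 26t + 153).
So |(5t^3 + 4t^2 - 3t - 4) + 922| = |t + 6|·|5t^2 - 26t + 153|.
Require delta ≤ 1. Then |t + 6| < 1 gives |t| < 7, and by the triangle inequality |5t^2 - 26t + 153| ≤ 5·7^2 + 26·7 + 153 = 580.
Hence |(5t^3 + 4t^2 - 3t - 4) + 922| ≤ 580|t + 6| < eps provided |t + 6| < eps/580.
Take delta = min(1, eps/580). Then 0 < |t + 6| < delta gives both |t + 6| < 1 and |t + 6| < eps/580, so |(5t^3 + 4t^2 - 3t - 4) + 922| < eps.

delta = min(1, eps/580)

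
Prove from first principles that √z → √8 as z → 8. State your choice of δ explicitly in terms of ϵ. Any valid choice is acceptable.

Let ϵ > 0. We want δ > 0 such that 0 < |z − 8| < δ implies |√z − √8| < ϵ.
Rationalise: √z − √8 = (z − 8)/(√z + √8), so |√z − √8| = |z − 8|/(√z + √8).
Restrict δ ≤ 8 so that |z − 8| < 8 forces z > 0, and then √z + √8 > √8.
Hence |√z − √8| < |z − 8|/√8, which is < ϵ once |z − 8| < √8·ϵ.
Take δ = min(8, √8·ϵ). If 0 < |z − 8| < δ then z > 0 and |√z − √8| < |z − 8|/√8 < ϵ.

δ = min(8, √8·ϵ)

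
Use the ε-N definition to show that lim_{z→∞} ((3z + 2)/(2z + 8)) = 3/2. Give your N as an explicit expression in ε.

N = 5/ε

Let ε > 0. We seek N > 0 such that z > N implies |(3z + 2)/(2z + 8) − (3/2)| < ε.
(3z + 2)/(2z + 8) − (3/2) = (2(3z + 2) − 3(2z + 8)) / (2(2z + 8)) = -20/(2(2z + 8)).
For z > 0 we have 2z + 8 > 2z, so |(3z + 2)/(2z + 8) − (3/2)| = 20/(2(2z + 8)) < 20/(2·2z) = 5/z.
Thus |(3z + 2)/(2z + 8) − (3/2)| < ε whenever z > 5/ε.
Take N = 5/ε. If z > N then |(3z + 2)/(2z + 8) − (3/2)| < 5/z < ε.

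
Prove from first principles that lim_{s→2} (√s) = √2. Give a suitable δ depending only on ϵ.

Let ϵ > 0. We want δ > 0 such that 0 < |s − 2| < δ implies |√s − √2| < ϵ.
Rationalise: √s − √2 = (s − 2)/(√s + √2), so |√s − √2| = |s − 2|/(√s + √2).
Restrict δ ≤ 2 so that |s − 2| < 2 forces s > 0, and then √s + √2 > √2.
Hence |√s − √2| < |s − 2|/√2, which is < ϵ once |s − 2| < √2·ϵ.
Take δ = min(2, √2·ϵ). If 0 < |s − 2| < δ then s > 0 and |√s − √2| < |s − 2|/√2 < ϵ.

δ = min(2, √2·ϵ)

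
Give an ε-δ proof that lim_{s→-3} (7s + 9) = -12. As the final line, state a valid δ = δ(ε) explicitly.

δ = ε/7

Let ε > 0 be given. We need δ > 0 so that 0 < |s + 3| < δ implies |(7s + 9) + 12| < ε.
|(7s + 9) + 12| = |7s + 21| = 7|s + 3|.
Thus it suffices that |s + 3| < ε/7.
Choosing δ = ε/7 gives |(7s + 9) + 12| = 7|s + 3| < ε whenever |s + 3| < δ.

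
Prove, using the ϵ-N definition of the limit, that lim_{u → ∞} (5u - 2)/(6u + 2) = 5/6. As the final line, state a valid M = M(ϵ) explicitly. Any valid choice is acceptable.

M = (11/18)/ϵ

Fix ϵ > 0. We seek M > 0 such that u > M implies |(5u - 2)/(6u + 2) − (5/6)| < ϵ.
(5u - 2)/(6u + 2) − (5/6) = (6(5u - 2) − 5(6u + 2)) / (6(6u + 2)) = -22/(6(6u + 2)).
For u > 0 we have 6u + 2 > 6u, so |(5u - 2)/(6u + 2) − (5/6)| = 22/(6(6u + 2)) < 22/(6·6u) = (11/18)/u.
Thus |(5u - 2)/(6u + 2) − (5/6)| < ϵ whenever u > (11/18)/ϵ.
Take M = (11/18)/ϵ. If u > M then |(5u - 2)/(6u + 2) − (5/6)| < (11/18)/u < ϵ.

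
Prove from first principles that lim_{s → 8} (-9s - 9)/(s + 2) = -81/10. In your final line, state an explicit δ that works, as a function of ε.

Suppose ε > 0. We want δ > 0 with 0 < |s − 8| < δ ⇒ |(-9s - 9)/(s + 2) + 81/10| < ε.
Combining over a common denominator, (-9s - 9)/(s + 2) + 81/10 = [(-9s - 9)·10 − (-81)·(s + 2)] / [10·(s + 2)] = -9(s − 8) / (10(s + 2)).
So |(-9s - 9)/(s + 2) + 81/10| = 9|s − 8| / (10·|s + 2|).
Require δ ≤ 5, so |s + 2| ≥ |10| − |s − 8| > 10 − 5 = 5.
Hence |(-9s - 9)/(s + 2) + 81/10| < 9|s − 8|/(10·5) = (9/50)|s − 8|, which is < ε once |s − 8| < (50/9)ε.
Take δ = min(5, (50/9)ε). Then 0 < |s − 8| < δ forces both bounds, so |(-9s - 9)/(s + 2) + 81/10| < ε.

δ = min(5, (50/9)ε)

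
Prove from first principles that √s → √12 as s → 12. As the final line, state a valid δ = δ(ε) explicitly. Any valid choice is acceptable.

Let ε > 0. We want δ > 0 such that 0 < |s − 12| < δ implies |√s − √12| < ε.
Rationalise: √s − √12 = (s − 12)/(√s + √12), so |√s − √12| = |s − 12|/(√s + √12).
Restrict δ ≤ 12 so that |s − 12| < 12 forces s > 0, and then √s + √12 > √12.
Hence |√s − √12| < |s − 12|/√12, which is < ε once |s − 12| < √12·ε.
Take δ = min(12, √12·ε). If 0 < |s − 12| < δ then s > 0 and |√s − √12| < |s − 12|/√12 < ε.

δ = min(12, √12·ε)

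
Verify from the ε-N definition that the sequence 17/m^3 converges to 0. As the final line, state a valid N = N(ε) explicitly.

N = (17/ε)^{1/3}

Let ε > 0. For m ≥ 1, |17/m^3 − 0| = 17/m^3.
17/m^3 < ε ⇔ m^3 > 17/ε ⇔ m > (17/ε)^{1/3}.
Take N = (17/ε)^{1/3}. Then m > N implies 17/m^3 < ε.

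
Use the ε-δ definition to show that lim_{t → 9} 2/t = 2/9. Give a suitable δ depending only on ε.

δ = min(9/2, (81/4)ε)

Suppose ε > 0. We seek δ > 0 such that 0 < |t − 9| < δ implies |2/t − (2/9)| < ε.
|2/t − (2/9)| = 2·|9 − t|/(9·|t|) = 2|t − 9|/(9|t|).
Require δ ≤ 9/2 so that |t| > 9 − 9/2 = 9/2, hence 9|t| > 81/2.
Then |2/t − (2/9)| < 2|t − 9|/(81/2), which is < ε when |t − 9| < (81/4)ε.
Take δ = min(9/2, (81/4)ε). Then 0 < |t − 9| < δ gives both |t − 9| < 9/2 and |t − 9| < (81/4)ε, so |2/t − (2/9)| < ε.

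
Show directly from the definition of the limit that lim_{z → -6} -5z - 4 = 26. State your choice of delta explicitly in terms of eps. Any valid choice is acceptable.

delta = eps/5

Suppose eps > 0. We need delta > 0 so that 0 < |z + 6| < delta implies |(-5z - 4) − 26| < eps.
Since (-5z - 4) − 26 = -5(z + 6), we have |(-5z - 4) − 26| = 5|z + 6|.
Thus it suffices that |z + 6| < eps/5.
Choosing delta = eps/5 gives |(-5z - 4) − 26| = 5|z + 6| < eps whenever |z + 6| < delta.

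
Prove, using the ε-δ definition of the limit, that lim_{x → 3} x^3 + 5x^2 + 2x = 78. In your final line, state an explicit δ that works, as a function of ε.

δ = min(1, ε/74)

Let ε > 0 be given. We want δ > 0 such that 0 < |x − 3| < δ implies |(x^3 + 5x^2 + 2x) − 78| < ε.
(x^3 + 5x^2 + 2x) − 78 = x^3 + 5x^2 + 2x - 78 = (x − 3)(x^2 + 8x + 26).
So |(x^3 + 5x^2 + 2x) − 78| = |x − 3|·|x^2 + 8x + 26|.
Assume first that |x − 3| < 1, so |x| < 4. Then |x^2 + 8x + 26| ≤ 4^2 + 8·4 + 26 = 74.
Hence |(x^3 + 5x^2 + 2x) − 78| ≤ 74|x − 3| < ε provided |x − 3| < ε/74.
Take δ = min(1, ε/74). Then 0 < |x − 3| < δ gives both |x − 3| < 1 and |x − 3| < ε/74, so |(x^3 + 5x^2 + 2x) − 78| < ε.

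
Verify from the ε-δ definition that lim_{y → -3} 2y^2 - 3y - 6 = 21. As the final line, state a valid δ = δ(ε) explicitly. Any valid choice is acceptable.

Suppose ε > 0. We want δ > 0 such that 0 < |y + 3| < δ implies |(2y^2 - 3y - 6) − 21| < ε.
(2y^2 - 3y - 6) − 21 = 2y^2 - 3y - 27 = (y + 3)(2y - 9).
So |(2y^2 - 3y - 6) − 21| = |y + 3|·|2y - 9|.
Require δ ≤ 1. Then |y + 3| < 1 gives |y| < 4, and by the triangle inequality |2y - 9| ≤ 2·4 + 9 = 17.
Hence |(2y^2 - 3y - 6) − 21| ≤ 17|y + 3| < ε provided |y + 3| < ε/17.
Take δ = min(1, ε/17). Then 0 < |y + 3| < δ gives both |y + 3| < 1 and |y + 3| < ε/17, so |(2y^2 - 3y - 6) − 21| < ε.

δ = min(1, ε/17)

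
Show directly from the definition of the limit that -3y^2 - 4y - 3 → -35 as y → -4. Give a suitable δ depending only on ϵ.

δ = min(1, ϵ/23)

Fix ϵ > 0. We want δ > 0 such that 0 < |y + 4| < δ implies |(-3y^2 - 4y - 3) + 35| < ϵ.
(-3y^2 - 4y - 3) + 35 = -3y^2 - 4y + 32 = (y + 4)(-3y + 8).
So |(-3y^2 - 4y - 3) + 35| = |y + 4|·|-3y + 8|.
Assume first that |y + 4| < 1, so |y| < 5. Then |-3y + 8| ≤ 3·5 + 8 = 23.
Hence |(-3y^2 - 4y - 3) + 35| ≤ 23|y + 4| < ϵ provided |y + 4| < ϵ/23.
Choosing δ = min(1, ϵ/23) ensures both conditions, hence |(-3y^2 - 4y - 3) + 35| < ϵ.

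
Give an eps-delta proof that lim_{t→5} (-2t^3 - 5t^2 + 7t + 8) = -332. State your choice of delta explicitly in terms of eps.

delta = min(1, eps/230)

Fix eps > 0. We want delta > 0 such that 0 < |t − 5| < delta implies |(-2t^3 - 5t^2 + 7t + 8) + 332| < eps.
(-2t^3 - 5t^2 + 7t + 8) + 332 = -2t^3 - 5t^2 + 7t + 340 = (t − 5)(-2t^2 - 15t - 68).
So |(-2t^3 - 5t^2 + 7t + 8) + 332| = |t − 5|·|-2t^2 - 15t - 68|.
Assume first that |t − 5| < 1, so |t| < 6. Then |-2t^2 - 15t - 68| ≤ 2·6^2 + 15·6 + 68 = 230.
Hence |(-2t^3 - 5t^2 + 7t + 8) + 332| ≤ 230|t − 5| < eps provided |t − 5| < eps/230.
Take delta = min(1, eps/230). Then 0 < |t − 5| < delta gives both |t − 5| < 1 and |t − 5| < eps/230, so |(-2t^3 - 5t^2 + 7t + 8) + 332| < eps.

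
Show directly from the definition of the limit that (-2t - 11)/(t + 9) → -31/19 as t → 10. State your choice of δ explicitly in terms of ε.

Let ε > 0. We want δ > 0 with 0 < |t − 10| < δ ⇒ |(-2t - 11)/(t + 9) + 31/19| < ε.
Combining over a common denominator, (-2t - 11)/(t + 9) + 31/19 = [(-2t - 11)·19 − (-31)·(t + 9)] / [19·(t + 9)] = -7(t − 10) / (19(t + 9)).
So |(-2t - 11)/(t + 9) + 31/19| = 7|t − 10| / (19·|t + 9|).
Restrict δ ≤ 19/2. Then |t − 10| < 19/2 gives |t + 9| = |(t − 10) + 19| ≥ 19 − 19/2 = 19/2.
Hence |(-2t - 11)/(t + 9) + 31/19| < 7|t − 10|/(19·(19/2)) = (14/361)|t − 10|, which is < ε once |t − 10| < (361/14)ε.
Take δ = min(19/2, (361/14)ε). Then 0 < |t − 10| < δ forces both bounds, so |(-2t - 11)/(t + 9) + 31/19| < ε.

δ = min(19/2, (361/14)ε)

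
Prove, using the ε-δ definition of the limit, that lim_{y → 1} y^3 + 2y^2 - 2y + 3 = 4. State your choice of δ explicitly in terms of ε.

Let ε > 0 be given. We want δ > 0 such that 0 < |y − 1| < δ implies |(y^3 + 2y^2 - 2y + 3) − 4| < ε.
(y^3 + 2y^2 - 2y + 3) − 4 = y^3 + 2y^2 - 2y - 1 = (y − 1)(y^2 + 3y + 1).
So |(y^3 + 2y^2 - 2y + 3) − 4| = |y − 1|·|y^2 + 3y + 1|.
Require δ ≤ 2. Then |y − 1| < 2 gives |y| < 3, and by the triangle inequality |y^2 + 3y + 1| ≤ 3^2 + 3·3 + 1 = 19.
Hence |(y^3 + 2y^2 - 2y + 3) − 4| ≤ 19|y − 1| < ε provided |y − 1| < ε/19.
Choosing δ = min(2, ε/19) ensures both conditions, hence |(y^3 + 2y^2 - 2y + 3) − 4| < ε.

δ = min(2, ε/19)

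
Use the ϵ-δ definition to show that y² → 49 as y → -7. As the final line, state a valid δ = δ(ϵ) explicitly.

Let ϵ > 0 be given. We seek δ > 0 with 0 < |y + 7| < δ ⇒ |y² − 49| < ϵ.
Factor: y² − 49 = (y + 7)(y - 7), so |y² − 49| = |y + 7|·|y - 7|.
Impose δ ≤ 2 so that |y| < 9; then |y - 7| ≤ 16.
Hence |y² − 49| ≤ 16|y + 7|, which is < ϵ once |y + 7| < ϵ/16.
Take δ = min(2, ϵ/16). If 0 < |y + 7| < δ then both bounds hold and |y² − 49| ≤ 16|y + 7| < 16·(ϵ/16) = ϵ.

δ = min(2, ϵ/16)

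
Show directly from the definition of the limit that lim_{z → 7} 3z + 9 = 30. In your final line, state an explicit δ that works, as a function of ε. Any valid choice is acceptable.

Let ε > 0 be given. We need δ > 0 so that 0 < |z − 7| < δ implies |(3z + 9) − 30| < ε.
|(3z + 9) − 30| = |3z - 21| = 3|z − 7|.
Thus it suffices that |z − 7| < ε/3.
Choosing δ = ε/3 gives |(3z + 9) − 30| = 3|z − 7| < ε whenever |z − 7| < δ.

δ = ε/3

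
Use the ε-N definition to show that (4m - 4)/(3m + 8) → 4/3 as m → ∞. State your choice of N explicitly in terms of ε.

N = (44/9)/ε

Suppose ε > 0. For m ≥ 1, |(4m - 4)/(3m + 8) − (4/3)| = |-44|/(3(3m + 8)) = 44/(3(3m + 8)).
Since 3m + 8 ≥ 3m for m ≥ 1, this is ≤ 44/(3·3m) = (44/9)/m.
So |(4m - 4)/(3m + 8) − (4/3)| < ε whenever m > (44/9)/ε.
Take N = (44/9)/ε. If m > N then |(4m - 4)/(3m + 8) − (4/3)| ≤ (44/9)/m < ε.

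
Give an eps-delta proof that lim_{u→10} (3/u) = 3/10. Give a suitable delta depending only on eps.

delta = min(5, (50/3)eps)

Let eps > 0 be given. We seek delta > 0 such that 0 < |u − 10| < delta implies |3/u − (3/10)| < eps.
|3/u − (3/10)| = 3·|10 − u|/(10·|u|) = 3|u − 10|/(10|u|).
Require delta ≤ 5 so that |u| > 10 − 5 = 5, hence 10|u| > 50.
Then |3/u − (3/10)| < 3|u − 10|/50, which is < eps when |u − 10| < (50/3)eps.
Take delta = min(5, (50/3)eps). Then 0 < |u − 10| < delta gives both |u − 10| < 5 and |u − 10| < (50/3)eps, so |3/u − (3/10)| < eps.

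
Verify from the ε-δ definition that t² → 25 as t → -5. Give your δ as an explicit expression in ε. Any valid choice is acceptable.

Let ε > 0 be given. We seek δ > 0 with 0 < |t + 5| < δ ⇒ |t² − 25| < ε.
Factor: t² − 25 = (t + 5)(t - 5), so |t² − 25| = |t + 5|·|t - 5|.
Restrict δ ≤ 1. Then |t + 5| < 1 gives |t| < 6, so by the triangle inequality |t - 5| ≤ 6 + 5 = 11.
Hence |t² − 25| ≤ 11|t + 5|, which is < ε once |t + 5| < ε/11.
Take δ = min(1, ε/11). If 0 < |t + 5| < δ then both bounds hold and |t² − 25| ≤ 11|t + 5| < 11·(ε/11) = ε.

δ = min(1, ε/11)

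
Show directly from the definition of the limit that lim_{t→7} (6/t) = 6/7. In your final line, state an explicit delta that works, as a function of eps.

delta = min(7/2, (49/12)eps)

Let eps > 0. We seek delta > 0 such that 0 < |t − 7| < delta implies |6/t − (6/7)| < eps.
|6/t − (6/7)| = 6·|7 − t|/(7·|t|) = 6|t − 7|/(7|t|).
Require delta ≤ 7/2 so that |t| > 7 − 7/2 = 7/2, hence 7|t| > 49/2.
Then |6/t − (6/7)| < 6|t − 7|/(49/2), which is < eps when |t − 7| < (49/12)eps.
Take delta = min(7/2, (49/12)eps). Then 0 < |t − 7| < delta gives both |t − 7| < 7/2 and |t − 7| < (49/12)eps, so |6/t − (6/7)| < eps.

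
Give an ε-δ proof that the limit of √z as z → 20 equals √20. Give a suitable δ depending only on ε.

Let ε > 0. We want δ > 0 such that 0 < |z − 20| < δ implies |√z − √20| < ε.
Multiplying by the conjugate, |√z − √20| = |z − 20|/(√z + √20).
Restrict δ ≤ 20 so that |z − 20| < 20 forces z > 0, and then √z + √20 > √20.
Hence |√z − √20| < |z − 20|/√20, which is < ε once |z − 20| < √20·ε.
Take δ = min(20, √20·ε). If 0 < |z − 20| < δ then z > 0 and |√z − √20| < |z − 20|/√20 < ε.

δ = min(20, √20·ε)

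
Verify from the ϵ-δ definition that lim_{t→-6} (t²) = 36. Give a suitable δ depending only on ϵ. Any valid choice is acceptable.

δ = min(2, ϵ/14)

Suppose ϵ > 0. We seek δ > 0 with 0 < |t + 6| < δ ⇒ |t² − 36| < ϵ.
Factor: t² − 36 = (t + 6)(t - 6), so |t² − 36| = |t + 6|·|t - 6|.
Impose δ ≤ 2 so that |t| < 8; then |t - 6| ≤ 14.
Hence |t² − 36| ≤ 14|t + 6|, which is < ϵ once |t + 6| < ϵ/14.
Take δ = min(2, ϵ/14). If 0 < |t + 6| < δ then both bounds hold and |t² − 36| ≤ 14|t + 6| < 14·(ϵ/14) = ϵ.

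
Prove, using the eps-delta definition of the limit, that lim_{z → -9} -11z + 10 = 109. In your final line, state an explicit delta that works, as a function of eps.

Let eps > 0 be given. We need delta > 0 so that 0 < |z + 9| < delta implies |(-11z + 10) − 109| < eps.
Since (-11z + 10) − 109 = -11(z + 9), we have |(-11z + 10) − 109| = 11|z + 9|.
Thus it suffices that |z + 9| < eps/11.
Choosing delta = eps/11 gives |(-11z + 10) − 109| = 11|z + 9| < eps whenever |z + 9| < delta.

delta = eps/11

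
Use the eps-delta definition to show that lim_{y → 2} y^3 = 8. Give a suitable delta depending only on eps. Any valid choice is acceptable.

Suppose eps > 0. We seek delta > 0 with 0 < |y − 2| < delta ⇒ |y^3 − 8| < eps.
Factor: y^3 − 8 = (y − 2)(y^2 + 2y + 4), so |y^3 − 8| = |y − 2|·|y^2 + 2y + 4|.
Restrict delta ≤ 2. Then |y − 2| < 2 gives |y| < 4, so by the triangle inequality |y^2 + 2y + 4| ≤ 4^2 + 2·4 + 4 = 28.
Hence |y^3 − 8| ≤ 28|y − 2|, which is < eps once |y − 2| < eps/28.
Take delta = min(2, eps/28). If 0 < |y − 2| < delta then both bounds hold and |y^3 − 8| ≤ 28|y − 2| < 28·(eps/28) = eps.

delta = min(2, eps/28)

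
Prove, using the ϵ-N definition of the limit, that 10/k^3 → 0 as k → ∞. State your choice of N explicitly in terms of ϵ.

N = (10/ϵ)^{1/3}

Suppose ϵ > 0. For k ≥ 1, |10/k^3 − 0| = 10/k^3.
10/k^3 < ϵ ⇔ k^3 > 10/ϵ ⇔ k > (10/ϵ)^{1/3}.
Take N = (10/ϵ)^{1/3}. Then k > N implies 10/k^3 < ϵ.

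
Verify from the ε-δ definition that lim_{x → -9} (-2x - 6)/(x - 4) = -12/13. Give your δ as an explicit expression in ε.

Suppose ε > 0. We want δ > 0 with 0 < |x + 9| < δ ⇒ |(-2x - 6)/(x - 4) + 12/13| < ε.
Combining over a common denominator, (-2x - 6)/(x - 4) + 12/13 = [(-2x - 6)·(-13) − 12·(x - 4)] / [(-13)·(x - 4)] = 14(x + 9) / ((-13)(x - 4)).
So |(-2x - 6)/(x - 4) + 12/13| = 14|x + 9| / (13·|x − 4|).
Require δ ≤ 13/2, so |x − 4| ≥ |-13| − |x + 9| > 13 − 13/2 = 13/2.
Hence |(-2x - 6)/(x - 4) + 12/13| < 14|x + 9|/(13·(13/2)) = (28/169)|x + 9|, which is < ε once |x + 9| < (169/28)ε.
Take δ = min(13/2, (169/28)ε). Then 0 < |x + 9| < δ forces both bounds, so |(-2x - 6)/(x - 4) + 12/13| < ε.

δ = min(13/2, (169/28)ε)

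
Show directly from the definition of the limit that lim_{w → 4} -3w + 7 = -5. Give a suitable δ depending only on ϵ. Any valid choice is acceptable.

δ = ϵ/3

Fix ϵ > 0. We need δ > 0 so that 0 < |w − 4| < δ implies |(-3w + 7) + 5| < ϵ.
Since (-3w + 7) + 5 = -3(w − 4), we have |(-3w + 7) + 5| = 3|w − 4|.
So 3|w − 4| < ϵ exactly when |w − 4| < ϵ/3.
Take δ = ϵ/3. If 0 < |w − 4| < δ then |(-3w + 7) + 5| = 3|w − 4| < 3·(ϵ/3) = ϵ.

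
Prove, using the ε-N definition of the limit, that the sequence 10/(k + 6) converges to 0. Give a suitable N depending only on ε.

Suppose ε > 0. For k ≥ 1, |10/(k + 6) − 0| = 10/(k + 6) ≤ 10/k.
We need 10/k < ε, i.e. k > 10/ε.
Take N = 10/ε. If k > N then |10/(k + 6)| ≤ 10/k < ε.

N = 10/ε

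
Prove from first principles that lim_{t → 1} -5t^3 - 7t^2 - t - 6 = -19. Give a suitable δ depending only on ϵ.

δ = min(1, ϵ/57)

Let ϵ > 0. We want δ > 0 such that 0 < |t − 1| < δ implies |(-5t^3 - 7t^2 - t - 6) + 19| < ϵ.
(-5t^3 - 7t^2 - t - 6) + 19 = -5t^3 - 7t^2 - t + 13 = (t − 1)(-5t^2 - 12t - 13).
So |(-5t^3 - 7t^2 - t - 6) + 19| = |t − 1|·|-5t^2 - 12t - 13|.
Assume first that |t − 1| < 1, so |t| < 2. Then |-5t^2 - 12t - 13| ≤ 5·2^2 + 12·2 + 13 = 57.
Hence |(-5t^3 - 7t^2 - t - 6) + 19| ≤ 57|t − 1| < ϵ provided |t − 1| < ϵ/57.
Take δ = min(1, ϵ/57). Then 0 < |t − 1| < δ gives both |t − 1| < 1 and |t − 1| < ϵ/57, so |(-5t^3 - 7t^2 - t - 6) + 19| < ϵ.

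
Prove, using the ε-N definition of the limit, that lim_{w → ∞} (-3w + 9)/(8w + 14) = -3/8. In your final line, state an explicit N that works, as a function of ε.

Let ε > 0 be given. We seek N > 0 such that w > N implies |(-3w + 9)/(8w + 14) + 3/8| < ε.
(-3w + 9)/(8w + 14) + 3/8 = (8(-3w + 9) − (-3)(8w + 14)) / (8(8w + 14)) = 114/(8(8w + 14)).
For w > 0 we have 8w + 14 > 8w, so |(-3w + 9)/(8w + 14) + 3/8| = 114/(8(8w + 14)) < 114/(8·8w) = (57/32)/w.
Thus |(-3w + 9)/(8w + 14) + 3/8| < ε whenever w > (57/32)/ε.
Take N = (57/32)/ε. If w > N then |(-3w + 9)/(8w + 14) + 3/8| < (57/32)/w < ε.

N = (57/32)/ε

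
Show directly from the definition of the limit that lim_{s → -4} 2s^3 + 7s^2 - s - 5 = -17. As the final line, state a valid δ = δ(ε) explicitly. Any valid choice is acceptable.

δ = min(2, ε/81)

Let ε > 0. We want δ > 0 such that 0 < |s + 4| < δ implies |(2s^3 + 7s^2 - s - 5) + 17| < ε.
(2s^3 + 7s^2 - s - 5) + 17 = 2s^3 + 7s^2 - s + 12 = (s + 4)(2s^2 - s + 3).
So |(2s^3 + 7s^2 - s - 5) + 17| = |s + 4|·|2s^2 - s + 3|.
Assume first that |s + 4| < 2, so |s| < 6. Then |2s^2 - s + 3| ≤ 2·6^2 + 6 + 3 = 81.
Hence |(2s^3 + 7s^2 - s - 5) + 17| ≤ 81|s + 4| < ε provided |s + 4| < ε/81.
Choosing δ = min(2, ε/81) ensures both conditions, hence |(2s^3 + 7s^2 - s - 5) + 17| < ε.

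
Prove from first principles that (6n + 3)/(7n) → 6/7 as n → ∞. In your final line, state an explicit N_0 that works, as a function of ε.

Suppose ε > 0. For n ≥ 1, |(6n + 3)/(7n) − (6/7)| = |21|/(7(7n)) = 21/(7(7n)).
Since 7n ≥ 7n for n ≥ 1, this is ≤ 21/(7·7n) = (3/7)/n.
So |(6n + 3)/(7n) − (6/7)| < ε whenever n > (3/7)/ε.
Take N_0 = (3/7)/ε. If n > N_0 then |(6n + 3)/(7n) − (6/7)| ≤ (3/7)/n < ε.

N_0 = (3/7)/ε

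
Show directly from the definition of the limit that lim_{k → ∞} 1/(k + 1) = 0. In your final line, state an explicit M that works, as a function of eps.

M = 1/eps

Fix eps > 0. For k ≥ 1, |1/(k + 1) − 0| = 1/(k + 1) ≤ 1/k.
We need 1/k < eps, i.e. k > 1/eps.
Take M = 1/eps. If k > M then |1/(k + 1)| ≤ 1/k < eps.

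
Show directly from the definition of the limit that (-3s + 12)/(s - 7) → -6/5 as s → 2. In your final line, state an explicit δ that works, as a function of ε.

Fix ε > 0. We want δ > 0 with 0 < |s − 2| < δ ⇒ |(-3s + 12)/(s - 7) + 6/5| < ε.
Combining over a common denominator, (-3s + 12)/(s - 7) + 6/5 = [(-3s + 12)·(-5) − 6·(s - 7)] / [(-5)·(s - 7)] = 9(s − 2) / ((-5)(s - 7)).
So |(-3s + 12)/(s - 7) + 6/5| = 9|s − 2| / (5·|s − 7|).
Require δ ≤ 5/2, so |s − 7| ≥ |-5| − |s − 2| > 5 − 5/2 = 5/2.
Hence |(-3s + 12)/(s - 7) + 6/5| < 9|s − 2|/(5·(5/2)) = (18/25)|s − 2|, which is < ε once |s − 2| < (25/18)ε.
Take δ = min(5/2, (25/18)ε). Then 0 < |s − 2| < δ forces both bounds, so |(-3s + 12)/(s - 7) + 6/5| < ε.

δ = min(5/2, (25/18)ε)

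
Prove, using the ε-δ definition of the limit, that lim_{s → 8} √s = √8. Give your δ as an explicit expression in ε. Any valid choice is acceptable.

δ = min(8, √8·ε)

Suppose ε > 0. We want δ > 0 such that 0 < |s − 8| < δ implies |√s − √8| < ε.
Multiplying by the conjugate, |√s − √8| = |s − 8|/(√s + √8).
Restrict δ ≤ 8 so that |s − 8| < 8 forces s > 0, and then √s + √8 > √8.
Hence |√s − √8| < |s − 8|/√8, which is < ε once |s − 8| < √8·ε.
Take δ = min(8, √8·ε). If 0 < |s − 8| < δ then s > 0 and |√s − √8| < |s − 8|/√8 < ε.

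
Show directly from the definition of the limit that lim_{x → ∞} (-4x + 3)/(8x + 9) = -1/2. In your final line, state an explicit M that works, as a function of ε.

M = (15/16)/ε

Let ε > 0. We seek M > 0 such that x > M implies |(-4x + 3)/(8x + 9) + 1/2| < ε.
(-4x + 3)/(8x + 9) + 1/2 = (8(-4x + 3) − (-4)(8x + 9)) / (8(8x + 9)) = 60/(8(8x + 9)).
For x > 0 we have 8x + 9 > 8x, so |(-4x + 3)/(8x + 9) + 1/2| = 60/(8(8x + 9)) < 60/(8·8x) = (15/16)/x.
Thus |(-4x + 3)/(8x + 9) + 1/2| < ε whenever x > (15/16)/ε.
Take M = (15/16)/ε. If x > M then |(-4x + 3)/(8x + 9) + 1/2| < (15/16)/x < ε.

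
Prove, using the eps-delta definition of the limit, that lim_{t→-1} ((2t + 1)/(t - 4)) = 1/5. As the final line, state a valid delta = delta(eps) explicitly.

Let eps > 0 be given. We want delta > 0 with 0 < |t + 1| < delta ⇒ |(2t + 1)/(t - 4) − (1/5)| < eps.
Combining over a common denominator, (2t + 1)/(t - 4) − (1/5) = [(2t + 1)·(-5) − (-1)·(t - 4)] / [(-5)·(t - 4)] = -9(t + 1) / ((-5)(t - 4)).
So |(2t + 1)/(t - 4) − (1/5)| = 9|t + 1| / (5·|t − 4|).
Require delta ≤ 5/2, so |t − 4| ≥ |-5| − |t + 1| > 5 − 5/2 = 5/2.
Hence |(2t + 1)/(t - 4) − (1/5)| < 9|t + 1|/(5·(5/2)) = (18/25)|t + 1|, which is < eps once |t + 1| < (25/18)eps.
Take delta = min(5/2, (25/18)eps). Then 0 < |t + 1| < delta forces both bounds, so |(2t + 1)/(t - 4) − (1/5)| < eps.

delta = min(5/2, (25/18)eps)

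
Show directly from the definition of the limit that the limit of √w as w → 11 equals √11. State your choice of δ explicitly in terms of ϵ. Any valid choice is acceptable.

Suppose ϵ > 0. We want δ > 0 such that 0 < |w − 11| < δ implies |√w − √11| < ϵ.
Multiplying by the conjugate, |√w − √11| = |w − 11|/(√w + √11).
Restrict δ ≤ 11 so that |w − 11| < 11 forces w > 0, and then √w + √11 > √11.
Hence |√w − √11| < |w − 11|/√11, which is < ϵ once |w − 11| < √11·ϵ.
Take δ = min(11, √11·ϵ). If 0 < |w − 11| < δ then w > 0 and |√w − √11| < |w − 11|/√11 < ϵ.

δ = min(11, √11·ϵ)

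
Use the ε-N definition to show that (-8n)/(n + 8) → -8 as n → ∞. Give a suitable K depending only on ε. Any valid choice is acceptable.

K = 64/ε

Suppose ε > 0. For n ≥ 1, |(-8n)/(n + 8) + 8| = |64|/((n + 8)) = 64/((n + 8)).
Since n + 8 ≥ n for n ≥ 1, this is ≤ 64/(n) = 64/n.
So |(-8n)/(n + 8) + 8| < ε whenever n > 64/ε.
Take K = 64/ε. If n > K then |(-8n)/(n + 8) + 8| ≤ 64/n < ε.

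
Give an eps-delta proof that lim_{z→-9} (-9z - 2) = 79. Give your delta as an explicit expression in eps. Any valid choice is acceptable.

delta = eps/9

Let eps > 0. We need delta > 0 so that 0 < |z + 9| < delta implies |(-9z - 2) − 79| < eps.
Since (-9z - 2) − 79 = -9(z + 9), we have |(-9z - 2) − 79| = 9|z + 9|.
So 9|z + 9| < eps exactly when |z + 9| < eps/9.
Take delta = eps/9. If 0 < |z + 9| < delta then |(-9z - 2) − 79| = 9|z + 9| < 9·(eps/9) = eps.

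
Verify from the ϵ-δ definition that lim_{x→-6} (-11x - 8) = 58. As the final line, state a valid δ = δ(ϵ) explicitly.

Let ϵ > 0. We need δ > 0 so that 0 < |x + 6| < δ implies |(-11x - 8) − 58| < ϵ.
Since (-11x - 8) − 58 = -11(x + 6), we have |(-11x - 8) − 58| = 11|x + 6|.
So 11|x + 6| < ϵ exactly when |x + 6| < ϵ/11.
Take δ = ϵ/11. If 0 < |x + 6| < δ then |(-11x - 8) − 58| = 11|x + 6| < 11·(ϵ/11) = ϵ.

δ = ϵ/11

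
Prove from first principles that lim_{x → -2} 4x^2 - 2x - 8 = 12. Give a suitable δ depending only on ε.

δ = min(1, ε/22)

Let ε > 0. We want δ > 0 such that 0 < |x + 2| < δ implies |(4x^2 - 2x - 8) − 12| < ε.
(4x^2 - 2x - 8) − 12 = 4x^2 - 2x - 20 = (x + 2)(4x - 10).
So |(4x^2 - 2x - 8) − 12| = |x + 2|·|4x - 10|.
Require δ ≤ 1. Then |x + 2| < 1 gives |x| < 3, and by the triangle inequality |4x - 10| ≤ 4·3 + 10 = 22.
Hence |(4x^2 - 2x - 8) − 12| ≤ 22|x + 2| < ε provided |x + 2| < ε/22.
Choosing δ = min(1, ε/22) ensures both conditions, hence |(4x^2 - 2x - 8) − 12| < ε.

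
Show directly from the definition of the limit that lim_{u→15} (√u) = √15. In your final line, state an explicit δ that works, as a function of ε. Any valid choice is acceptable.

Fix ε > 0. We want δ > 0 such that 0 < |u − 15| < δ implies |√u − √15| < ε.
Multiplying by the conjugate, |√u − √15| = |u − 15|/(√u + √15).
Restrict δ ≤ 15 so that |u − 15| < 15 forces u > 0, and then √u + √15 > √15.
Hence |√u − √15| < |u − 15|/√15, which is < ε once |u − 15| < √15·ε.
Take δ = min(15, √15·ε). If 0 < |u − 15| < δ then u > 0 and |√u − √15| < |u − 15|/√15 < ε.

δ = min(15, √15·ε)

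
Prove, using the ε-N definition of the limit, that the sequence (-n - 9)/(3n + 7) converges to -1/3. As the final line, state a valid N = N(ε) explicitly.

N = (20/9)/ε

Let ε > 0 be given. For n ≥ 1, |(-n - 9)/(3n + 7) + 1/3| = |-20|/(3(3n + 7)) = 20/(3(3n + 7)).
Since 3n + 7 ≥ 3n for n ≥ 1, this is ≤ 20/(3·3n) = (20/9)/n.
So |(-n - 9)/(3n + 7) + 1/3| < ε whenever n > (20/9)/ε.
Take N = (20/9)/ε. If n > N then |(-n - 9)/(3n + 7) + 1/3| ≤ (20/9)/n < ε.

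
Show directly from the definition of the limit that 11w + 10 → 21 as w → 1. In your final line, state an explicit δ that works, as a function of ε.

Let ε > 0 be given. We need δ > 0 so that 0 < |w − 1| < δ implies |(11w + 10) − 21| < ε.
Since (11w + 10) − 21 = 11(w − 1), we have |(11w + 10) − 21| = 11|w − 1|.
Thus it suffices that |w − 1| < ε/11.
Take δ = ε/11. If 0 < |w − 1| < δ then |(11w + 10) − 21| = 11|w − 1| < 11·(ε/11) = ε.

δ = ε/11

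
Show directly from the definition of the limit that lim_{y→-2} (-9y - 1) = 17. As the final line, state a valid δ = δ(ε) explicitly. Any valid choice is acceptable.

Fix ε > 0. We need δ > 0 so that 0 < |y + 2| < δ implies |(-9y - 1) − 17| < ε.
Since (-9y - 1) − 17 = -9(y + 2), we have |(-9y - 1) − 17| = 9|y + 2|.
Thus it suffices that |y + 2| < ε/9.
Choosing δ = ε/9 gives |(-9y - 1) − 17| = 9|y + 2| < ε whenever |y + 2| < δ.

δ = ε/9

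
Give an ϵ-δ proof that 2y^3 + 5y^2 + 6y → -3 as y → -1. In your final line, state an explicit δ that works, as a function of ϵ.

Fix ϵ > 0. We want δ > 0 such that 0 < |y + 1| < δ implies |(2y^3 + 5y^2 + 6y) + 3| < ϵ.
(2y^3 + 5y^2 + 6y) + 3 = 2y^3 + 5y^2 + 6y + 3 = (y + 1)(2y^2 + 3y + 3).
So |(2y^3 + 5y^2 + 6y) + 3| = |y + 1|·|2y^2 + 3y + 3|.
Require δ ≤ 1. Then |y + 1| < 1 gives |y| < 2, and by the triangle inequality |2y^2 + 3y + 3| ≤ 2·2^2 + 3·2 + 3 = 17.
Hence |(2y^3 + 5y^2 + 6y) + 3| ≤ 17|y + 1| < ϵ provided |y + 1| < ϵ/17.
Choosing δ = min(1, ϵ/17) ensures both conditions, hence |(2y^3 + 5y^2 + 6y) + 3| < ϵ.

δ = min(1, ϵ/17)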